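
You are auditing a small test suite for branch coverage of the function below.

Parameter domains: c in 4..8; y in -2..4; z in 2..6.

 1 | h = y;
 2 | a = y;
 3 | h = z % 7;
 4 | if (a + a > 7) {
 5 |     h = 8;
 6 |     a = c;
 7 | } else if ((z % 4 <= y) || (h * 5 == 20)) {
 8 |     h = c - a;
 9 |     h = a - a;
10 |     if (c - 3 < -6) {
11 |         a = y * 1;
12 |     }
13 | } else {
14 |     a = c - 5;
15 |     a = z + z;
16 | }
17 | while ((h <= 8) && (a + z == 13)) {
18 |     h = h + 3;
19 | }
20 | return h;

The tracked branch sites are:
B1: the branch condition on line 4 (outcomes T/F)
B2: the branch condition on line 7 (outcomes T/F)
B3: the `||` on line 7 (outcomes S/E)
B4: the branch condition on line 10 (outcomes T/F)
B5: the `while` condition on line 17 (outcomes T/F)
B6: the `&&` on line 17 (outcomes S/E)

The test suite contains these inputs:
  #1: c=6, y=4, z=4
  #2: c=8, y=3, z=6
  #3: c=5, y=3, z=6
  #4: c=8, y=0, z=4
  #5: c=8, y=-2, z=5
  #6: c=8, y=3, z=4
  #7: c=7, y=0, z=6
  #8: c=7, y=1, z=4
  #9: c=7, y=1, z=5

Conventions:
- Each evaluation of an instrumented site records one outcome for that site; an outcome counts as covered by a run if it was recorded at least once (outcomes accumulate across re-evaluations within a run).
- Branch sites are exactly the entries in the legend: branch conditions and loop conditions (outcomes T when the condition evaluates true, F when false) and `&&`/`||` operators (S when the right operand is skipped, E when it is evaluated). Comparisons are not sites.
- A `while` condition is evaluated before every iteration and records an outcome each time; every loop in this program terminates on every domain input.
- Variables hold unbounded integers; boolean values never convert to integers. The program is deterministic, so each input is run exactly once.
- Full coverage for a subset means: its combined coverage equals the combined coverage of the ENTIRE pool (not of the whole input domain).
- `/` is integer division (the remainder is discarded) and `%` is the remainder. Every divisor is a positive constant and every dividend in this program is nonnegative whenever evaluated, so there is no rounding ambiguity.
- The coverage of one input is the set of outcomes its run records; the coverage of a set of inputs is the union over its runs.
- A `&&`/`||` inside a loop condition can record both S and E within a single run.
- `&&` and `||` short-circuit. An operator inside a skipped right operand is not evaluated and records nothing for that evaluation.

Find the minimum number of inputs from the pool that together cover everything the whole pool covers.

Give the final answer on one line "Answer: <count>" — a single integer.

input #1 (c=6, y=4, z=4): events B1->T, B6->E, B5->F; covers B1=T, B5=F, B6=E
input #2 (c=8, y=3, z=6): events B1->F, B3->S, B2->T, B4->F, B6->E, B5->F; covers B1=F, B2=T, B3=S, B4=F, B5=F, B6=E
input #3 (c=5, y=3, z=6): events B1->F, B3->S, B2->T, B4->F, B6->E, B5->F; covers B1=F, B2=T, B3=S, B4=F, B5=F, B6=E
input #4 (c=8, y=0, z=4): events B1->F, B3->S, B2->T, B4->F, B6->E, B5->F; covers B1=F, B2=T, B3=S, B4=F, B5=F, B6=E
input #5 (c=8, y=-2, z=5): events B1->F, B3->E, B2->F, B6->E, B5->F; covers B1=F, B2=F, B3=E, B5=F, B6=E
input #6 (c=8, y=3, z=4): events B1->F, B3->S, B2->T, B4->F, B6->E, B5->F; covers B1=F, B2=T, B3=S, B4=F, B5=F, B6=E
input #7 (c=7, y=0, z=6): events B1->F, B3->E, B2->F, B6->E, B5->F; covers B1=F, B2=F, B3=E, B5=F, B6=E
input #8 (c=7, y=1, z=4): events B1->F, B3->S, B2->T, B4->F, B6->E, B5->F; covers B1=F, B2=T, B3=S, B4=F, B5=F, B6=E
input #9 (c=7, y=1, z=5): events B1->F, B3->S, B2->T, B4->F, B6->E, B5->F; covers B1=F, B2=T, B3=S, B4=F, B5=F, B6=E
pool-wide coverage (9 outcomes): B1=T, B1=F, B2=T, B2=F, B3=S, B3=E, B4=F, B5=F, B6=E
every size-1 subset falls short of the 9 outcomes (best: 6/9)
every size-2 subset falls short of the 9 outcomes (best: 8/9)
the canonical winner is {1, 2, 5}: size 3, full 9-outcome coverage, earliest index list among size-3 covers

Answer: 3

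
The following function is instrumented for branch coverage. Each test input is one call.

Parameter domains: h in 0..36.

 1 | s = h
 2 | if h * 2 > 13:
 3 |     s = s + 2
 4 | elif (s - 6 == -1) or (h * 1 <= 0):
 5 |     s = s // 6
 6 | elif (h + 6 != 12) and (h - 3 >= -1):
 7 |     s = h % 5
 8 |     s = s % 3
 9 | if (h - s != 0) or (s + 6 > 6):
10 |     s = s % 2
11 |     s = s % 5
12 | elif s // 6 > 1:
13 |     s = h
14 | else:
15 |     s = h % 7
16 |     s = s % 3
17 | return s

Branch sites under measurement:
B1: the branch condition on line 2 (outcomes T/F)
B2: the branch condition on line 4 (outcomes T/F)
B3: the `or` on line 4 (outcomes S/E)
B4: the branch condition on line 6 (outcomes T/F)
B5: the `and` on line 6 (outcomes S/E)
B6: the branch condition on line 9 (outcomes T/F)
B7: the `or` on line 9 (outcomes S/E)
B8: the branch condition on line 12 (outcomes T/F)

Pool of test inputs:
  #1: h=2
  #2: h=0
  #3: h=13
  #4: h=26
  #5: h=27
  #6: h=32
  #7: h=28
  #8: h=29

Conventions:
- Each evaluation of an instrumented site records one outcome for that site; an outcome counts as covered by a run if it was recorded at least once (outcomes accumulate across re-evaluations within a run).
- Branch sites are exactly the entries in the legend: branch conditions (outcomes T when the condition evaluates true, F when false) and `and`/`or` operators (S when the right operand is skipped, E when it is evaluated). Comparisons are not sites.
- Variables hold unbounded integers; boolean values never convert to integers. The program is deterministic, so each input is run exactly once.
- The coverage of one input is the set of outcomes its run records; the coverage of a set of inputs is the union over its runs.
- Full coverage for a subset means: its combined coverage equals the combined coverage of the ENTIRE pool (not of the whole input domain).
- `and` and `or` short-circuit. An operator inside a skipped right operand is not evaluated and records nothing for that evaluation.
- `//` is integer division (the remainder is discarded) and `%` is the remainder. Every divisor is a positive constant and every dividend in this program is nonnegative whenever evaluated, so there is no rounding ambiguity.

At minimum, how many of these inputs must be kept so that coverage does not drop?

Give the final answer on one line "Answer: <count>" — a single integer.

#1 (h=2) -> B1->F, B3->E, B2->F, B5->E, B4->T, B7->E, B6->T; covered: B1=F, B2=F, B3=E, B4=T, B5=E, B6=T, B7=E
#2 (h=0) -> B1->F, B3->E, B2->T, B7->E, B6->F, B8->F; covered: B1=F, B2=T, B3=E, B6=F, B7=E, B8=F
#3 (h=13) -> B1->T, B7->S, B6->T; covered: B1=T, B6=T, B7=S
#4 (h=26) -> B1->T, B7->S, B6->T; covered: B1=T, B6=T, B7=S
#5 (h=27) -> B1->T, B7->S, B6->T; covered: B1=T, B6=T, B7=S
#6 (h=32) -> B1->T, B7->S, B6->T; covered: B1=T, B6=T, B7=S
#7 (h=28) -> B1->T, B7->S, B6->T; covered: B1=T, B6=T, B7=S
#8 (h=29) -> B1->T, B7->S, B6->T; covered: B1=T, B6=T, B7=S
the full pool covers 12 outcomes: B1=T, B1=F, B2=T, B2=F, B3=E, B4=T, B5=E, B6=T, B6=F, B7=S, B7=E, B8=F
size 1 is not enough: best union over all size-1 subsets is 7/12
size 2 is not enough: best union over all size-2 subsets is 10/12
inputs {1, 2, 3} (size 3) cover everything; no size-3 subset with a lexicographically smaller index list covers all 12

Answer: 3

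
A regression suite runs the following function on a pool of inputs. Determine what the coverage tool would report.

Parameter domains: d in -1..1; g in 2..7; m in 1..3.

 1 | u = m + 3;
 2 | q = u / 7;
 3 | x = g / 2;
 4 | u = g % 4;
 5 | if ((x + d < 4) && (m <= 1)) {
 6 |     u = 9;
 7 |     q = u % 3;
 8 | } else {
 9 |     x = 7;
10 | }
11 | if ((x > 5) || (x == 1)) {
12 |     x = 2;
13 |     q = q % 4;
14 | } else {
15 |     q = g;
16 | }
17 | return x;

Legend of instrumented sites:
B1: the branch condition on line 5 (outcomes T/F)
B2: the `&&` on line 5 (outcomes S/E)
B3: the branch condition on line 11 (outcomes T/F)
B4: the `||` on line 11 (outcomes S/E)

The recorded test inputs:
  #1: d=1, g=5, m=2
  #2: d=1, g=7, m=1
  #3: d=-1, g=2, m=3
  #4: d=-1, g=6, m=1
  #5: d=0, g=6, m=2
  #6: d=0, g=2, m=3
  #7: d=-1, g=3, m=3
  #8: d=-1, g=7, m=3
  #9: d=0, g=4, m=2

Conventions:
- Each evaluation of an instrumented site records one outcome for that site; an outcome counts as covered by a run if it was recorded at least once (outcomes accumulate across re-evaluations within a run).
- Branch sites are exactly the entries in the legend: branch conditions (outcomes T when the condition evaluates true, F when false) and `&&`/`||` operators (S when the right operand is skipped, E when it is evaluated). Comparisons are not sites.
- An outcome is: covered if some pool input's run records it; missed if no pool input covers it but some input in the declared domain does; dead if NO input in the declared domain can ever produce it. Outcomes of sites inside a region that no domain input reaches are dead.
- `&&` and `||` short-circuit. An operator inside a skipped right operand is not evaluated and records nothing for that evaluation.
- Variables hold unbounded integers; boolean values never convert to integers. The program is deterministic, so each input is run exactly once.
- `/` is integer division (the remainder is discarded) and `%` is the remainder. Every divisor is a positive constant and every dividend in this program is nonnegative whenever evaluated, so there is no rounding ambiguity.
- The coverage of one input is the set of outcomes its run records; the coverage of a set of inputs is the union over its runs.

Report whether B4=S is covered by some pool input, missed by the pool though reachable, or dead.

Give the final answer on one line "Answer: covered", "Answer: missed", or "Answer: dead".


B4=S is recorded by pool input(s) 1, 2, 3, 5, 6, 7, 8, 9 -> covered
Answer: covered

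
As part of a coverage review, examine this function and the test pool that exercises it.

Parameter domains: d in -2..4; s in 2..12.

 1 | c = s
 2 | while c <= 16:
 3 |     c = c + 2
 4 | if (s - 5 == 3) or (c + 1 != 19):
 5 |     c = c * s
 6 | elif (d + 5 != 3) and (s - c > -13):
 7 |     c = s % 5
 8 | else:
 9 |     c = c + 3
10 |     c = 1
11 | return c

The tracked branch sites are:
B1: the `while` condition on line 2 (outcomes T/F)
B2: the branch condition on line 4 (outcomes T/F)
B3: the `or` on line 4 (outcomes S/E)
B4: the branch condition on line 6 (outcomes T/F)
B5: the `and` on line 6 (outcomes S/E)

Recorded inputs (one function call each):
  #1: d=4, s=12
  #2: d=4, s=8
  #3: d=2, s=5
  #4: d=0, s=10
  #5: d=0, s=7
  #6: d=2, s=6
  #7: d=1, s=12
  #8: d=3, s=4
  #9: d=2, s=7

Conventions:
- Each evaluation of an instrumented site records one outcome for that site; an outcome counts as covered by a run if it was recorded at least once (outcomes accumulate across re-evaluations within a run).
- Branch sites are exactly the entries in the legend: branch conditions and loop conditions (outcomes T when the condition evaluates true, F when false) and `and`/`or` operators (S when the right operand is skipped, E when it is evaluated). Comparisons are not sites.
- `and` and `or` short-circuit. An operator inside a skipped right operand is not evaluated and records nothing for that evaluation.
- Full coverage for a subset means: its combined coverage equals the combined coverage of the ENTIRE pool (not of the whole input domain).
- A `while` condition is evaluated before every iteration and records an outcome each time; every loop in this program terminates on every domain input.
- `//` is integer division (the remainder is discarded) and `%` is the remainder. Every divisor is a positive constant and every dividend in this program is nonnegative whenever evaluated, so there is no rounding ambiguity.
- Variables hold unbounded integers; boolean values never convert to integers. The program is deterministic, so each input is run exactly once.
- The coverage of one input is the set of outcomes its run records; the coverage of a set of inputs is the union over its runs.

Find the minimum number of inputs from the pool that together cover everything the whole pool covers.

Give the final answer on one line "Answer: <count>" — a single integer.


input #1, d=4, s=12: events B1->T, B1->T, B1->T, B1->F, B3->E, B2->F, B5->E, B4->T; outcomes B1=T, B1=F, B2=F, B3=E, B4=T, B5=E
input #2, d=4, s=8: events B1->T, B1->T, B1->T, B1->T, B1->T, B1->F, B3->S, B2->T; outcomes B1=T, B1=F, B2=T, B3=S
input #3, d=2, s=5: events B1->T, B1->T, B1->T, B1->T, B1->T, B1->T, B1->F, B3->E, B2->T; outcomes B1=T, B1=F, B2=T, B3=E
input #4, d=0, s=10: events B1->T, B1->T, B1->T, B1->T, B1->F, B3->E, B2->F, B5->E, B4->T; outcomes B1=T, B1=F, B2=F, B3=E, B4=T, B5=E
input #5, d=0, s=7: events B1->T, B1->T, B1->T, B1->T, B1->T, B1->F, B3->E, B2->T; outcomes B1=T, B1=F, B2=T, B3=E
input #6, d=2, s=6: events B1->T, B1->T, B1->T, B1->T, B1->T, B1->T, B1->F, B3->E, B2->F, B5->E, B4->T; outcomes B1=T, B1=F, B2=F, B3=E, B4=T, B5=E
input #7, d=1, s=12: events B1->T, B1->T, B1->T, B1->F, B3->E, B2->F, B5->E, B4->T; outcomes B1=T, B1=F, B2=F, B3=E, B4=T, B5=E
input #8, d=3, s=4: events B1->T, B1->T, B1->T, B1->T, B1->T, B1->T, B1->T, B1->F, B3->E, B2->F, B5->E, B4->F; outcomes B1=T, B1=F, B2=F, B3=E, B4=F, B5=E
input #9, d=2, s=7: events B1->T, B1->T, B1->T, B1->T, B1->T, B1->F, B3->E, B2->T; outcomes B1=T, B1=F, B2=T, B3=E
union over all inputs: B1=T, B1=F, B2=T, B2=F, B3=S, B3=E, B4=T, B4=F, B5=E (9 outcomes)
every size-1 subset falls short of the 9 outcomes (best: 6/9)
every size-2 subset falls short of the 9 outcomes (best: 8/9)
size 3: inputs {1, 2, 8} cover all 9 outcomes, and no lexicographically smaller subset of this size does
Answer: 3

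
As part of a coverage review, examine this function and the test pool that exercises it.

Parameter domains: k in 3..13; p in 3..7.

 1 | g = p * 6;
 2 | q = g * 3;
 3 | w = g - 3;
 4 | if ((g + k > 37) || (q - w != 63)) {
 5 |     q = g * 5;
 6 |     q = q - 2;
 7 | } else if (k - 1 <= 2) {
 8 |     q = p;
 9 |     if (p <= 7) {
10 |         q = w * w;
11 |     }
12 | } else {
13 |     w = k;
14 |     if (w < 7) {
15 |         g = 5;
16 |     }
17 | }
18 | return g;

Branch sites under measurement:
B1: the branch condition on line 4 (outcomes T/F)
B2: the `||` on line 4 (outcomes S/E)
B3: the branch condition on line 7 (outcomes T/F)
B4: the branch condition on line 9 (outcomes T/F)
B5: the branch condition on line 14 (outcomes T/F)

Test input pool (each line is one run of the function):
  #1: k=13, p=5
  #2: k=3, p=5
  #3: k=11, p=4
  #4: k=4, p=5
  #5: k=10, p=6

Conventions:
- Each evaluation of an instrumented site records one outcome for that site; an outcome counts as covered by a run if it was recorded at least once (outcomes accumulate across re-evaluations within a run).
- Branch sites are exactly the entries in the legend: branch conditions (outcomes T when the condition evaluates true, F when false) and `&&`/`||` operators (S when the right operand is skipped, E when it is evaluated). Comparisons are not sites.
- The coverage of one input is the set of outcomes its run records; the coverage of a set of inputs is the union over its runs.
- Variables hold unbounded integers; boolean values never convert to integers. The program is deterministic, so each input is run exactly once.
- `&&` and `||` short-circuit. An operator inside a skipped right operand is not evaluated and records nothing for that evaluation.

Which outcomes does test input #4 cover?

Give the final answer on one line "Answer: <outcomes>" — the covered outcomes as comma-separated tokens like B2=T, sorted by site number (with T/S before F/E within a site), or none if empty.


Running input #4 (k=4, p=5), event by event:
  B2->E, B1->F, B3->F, B5->T
collecting distinct outcomes: B1=F, B2=E, B3=F, B5=T
Answer: B1=F, B2=E, B3=F, B5=T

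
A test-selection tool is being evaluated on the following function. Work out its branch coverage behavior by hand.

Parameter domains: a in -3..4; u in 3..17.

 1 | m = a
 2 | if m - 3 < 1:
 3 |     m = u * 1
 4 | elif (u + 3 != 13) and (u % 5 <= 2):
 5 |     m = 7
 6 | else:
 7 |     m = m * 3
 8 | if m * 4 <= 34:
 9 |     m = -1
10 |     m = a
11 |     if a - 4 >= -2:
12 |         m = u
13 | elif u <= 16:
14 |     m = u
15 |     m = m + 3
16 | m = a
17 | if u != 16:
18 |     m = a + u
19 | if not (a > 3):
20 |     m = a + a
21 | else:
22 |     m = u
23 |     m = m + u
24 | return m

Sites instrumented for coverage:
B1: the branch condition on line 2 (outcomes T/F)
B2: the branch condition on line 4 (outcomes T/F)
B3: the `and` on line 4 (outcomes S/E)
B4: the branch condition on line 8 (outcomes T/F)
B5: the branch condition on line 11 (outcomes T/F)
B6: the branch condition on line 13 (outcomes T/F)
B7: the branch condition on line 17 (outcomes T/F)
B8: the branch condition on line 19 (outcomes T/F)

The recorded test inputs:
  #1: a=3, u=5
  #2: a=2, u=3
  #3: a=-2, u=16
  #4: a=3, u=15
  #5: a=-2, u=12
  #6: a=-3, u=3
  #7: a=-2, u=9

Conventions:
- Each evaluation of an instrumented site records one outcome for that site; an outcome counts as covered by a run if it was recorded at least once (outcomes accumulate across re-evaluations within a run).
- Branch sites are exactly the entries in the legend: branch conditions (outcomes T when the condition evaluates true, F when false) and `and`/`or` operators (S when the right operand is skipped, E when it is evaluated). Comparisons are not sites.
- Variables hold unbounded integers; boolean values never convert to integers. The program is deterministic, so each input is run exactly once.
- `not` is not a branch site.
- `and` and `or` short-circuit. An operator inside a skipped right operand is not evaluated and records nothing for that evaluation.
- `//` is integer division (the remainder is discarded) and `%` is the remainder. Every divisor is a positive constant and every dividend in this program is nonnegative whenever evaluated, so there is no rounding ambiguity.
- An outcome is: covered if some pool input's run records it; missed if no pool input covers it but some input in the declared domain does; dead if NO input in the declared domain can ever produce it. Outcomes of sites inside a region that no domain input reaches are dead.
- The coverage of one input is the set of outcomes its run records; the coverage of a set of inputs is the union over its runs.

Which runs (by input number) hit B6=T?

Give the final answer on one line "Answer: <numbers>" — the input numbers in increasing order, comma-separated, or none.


input #1 (a=3, u=5): misses B6=T
input #2 (a=2, u=3): misses B6=T
input #3 (a=-2, u=16): covers B6=T
input #4 (a=3, u=15): covers B6=T
input #5 (a=-2, u=12): covers B6=T
input #6 (a=-3, u=3): misses B6=T
input #7 (a=-2, u=9): covers B6=T
Answer: 3, 4, 5, 7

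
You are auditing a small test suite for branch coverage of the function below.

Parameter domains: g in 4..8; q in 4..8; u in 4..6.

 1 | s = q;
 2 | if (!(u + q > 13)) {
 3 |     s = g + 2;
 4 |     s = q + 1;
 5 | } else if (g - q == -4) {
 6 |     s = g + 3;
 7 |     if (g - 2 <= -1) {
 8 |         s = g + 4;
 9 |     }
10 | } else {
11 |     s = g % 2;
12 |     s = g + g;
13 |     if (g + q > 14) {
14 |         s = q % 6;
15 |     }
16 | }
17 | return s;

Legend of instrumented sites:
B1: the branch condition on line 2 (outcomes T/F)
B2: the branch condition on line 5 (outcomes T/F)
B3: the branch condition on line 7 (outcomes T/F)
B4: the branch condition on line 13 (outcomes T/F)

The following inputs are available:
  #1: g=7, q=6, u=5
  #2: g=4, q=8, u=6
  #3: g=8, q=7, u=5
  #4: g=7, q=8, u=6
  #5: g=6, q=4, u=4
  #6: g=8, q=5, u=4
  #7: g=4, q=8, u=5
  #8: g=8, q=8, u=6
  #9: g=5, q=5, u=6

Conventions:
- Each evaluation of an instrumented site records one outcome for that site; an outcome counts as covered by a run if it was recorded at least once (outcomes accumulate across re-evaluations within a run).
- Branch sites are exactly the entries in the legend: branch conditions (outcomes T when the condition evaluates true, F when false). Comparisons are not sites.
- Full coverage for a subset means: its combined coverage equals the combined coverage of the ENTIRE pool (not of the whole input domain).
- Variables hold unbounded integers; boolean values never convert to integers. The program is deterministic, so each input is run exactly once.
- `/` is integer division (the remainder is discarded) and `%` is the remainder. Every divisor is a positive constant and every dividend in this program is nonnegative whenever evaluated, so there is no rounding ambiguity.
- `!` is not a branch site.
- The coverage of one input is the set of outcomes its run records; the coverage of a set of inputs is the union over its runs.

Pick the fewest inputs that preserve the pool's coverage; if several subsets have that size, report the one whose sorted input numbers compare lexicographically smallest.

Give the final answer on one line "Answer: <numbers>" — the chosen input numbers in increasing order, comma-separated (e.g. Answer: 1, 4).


run #1 (g=7, q=6, u=5) records B1=T
run #2 (g=4, q=8, u=6) records B1=F, B2=T, B3=F
run #3 (g=8, q=7, u=5) records B1=T
run #4 (g=7, q=8, u=6) records B1=F, B2=F, B4=T
run #5 (g=6, q=4, u=4) records B1=T
run #6 (g=8, q=5, u=4) records B1=T
run #7 (g=4, q=8, u=5) records B1=T
run #8 (g=8, q=8, u=6) records B1=F, B2=F, B4=T
run #9 (g=5, q=5, u=6) records B1=T
pool-wide coverage (6 outcomes): B1=T, B1=F, B2=T, B2=F, B3=F, B4=T
checked all size-1 subsets: none covers 6 outcomes (max 3/6)
checked all size-2 subsets: none covers 6 outcomes (max 5/6)
size 3: inputs {1, 2, 4} cover all 6 outcomes, and no lexicographically smaller subset of this size does
Answer: 1, 2, 4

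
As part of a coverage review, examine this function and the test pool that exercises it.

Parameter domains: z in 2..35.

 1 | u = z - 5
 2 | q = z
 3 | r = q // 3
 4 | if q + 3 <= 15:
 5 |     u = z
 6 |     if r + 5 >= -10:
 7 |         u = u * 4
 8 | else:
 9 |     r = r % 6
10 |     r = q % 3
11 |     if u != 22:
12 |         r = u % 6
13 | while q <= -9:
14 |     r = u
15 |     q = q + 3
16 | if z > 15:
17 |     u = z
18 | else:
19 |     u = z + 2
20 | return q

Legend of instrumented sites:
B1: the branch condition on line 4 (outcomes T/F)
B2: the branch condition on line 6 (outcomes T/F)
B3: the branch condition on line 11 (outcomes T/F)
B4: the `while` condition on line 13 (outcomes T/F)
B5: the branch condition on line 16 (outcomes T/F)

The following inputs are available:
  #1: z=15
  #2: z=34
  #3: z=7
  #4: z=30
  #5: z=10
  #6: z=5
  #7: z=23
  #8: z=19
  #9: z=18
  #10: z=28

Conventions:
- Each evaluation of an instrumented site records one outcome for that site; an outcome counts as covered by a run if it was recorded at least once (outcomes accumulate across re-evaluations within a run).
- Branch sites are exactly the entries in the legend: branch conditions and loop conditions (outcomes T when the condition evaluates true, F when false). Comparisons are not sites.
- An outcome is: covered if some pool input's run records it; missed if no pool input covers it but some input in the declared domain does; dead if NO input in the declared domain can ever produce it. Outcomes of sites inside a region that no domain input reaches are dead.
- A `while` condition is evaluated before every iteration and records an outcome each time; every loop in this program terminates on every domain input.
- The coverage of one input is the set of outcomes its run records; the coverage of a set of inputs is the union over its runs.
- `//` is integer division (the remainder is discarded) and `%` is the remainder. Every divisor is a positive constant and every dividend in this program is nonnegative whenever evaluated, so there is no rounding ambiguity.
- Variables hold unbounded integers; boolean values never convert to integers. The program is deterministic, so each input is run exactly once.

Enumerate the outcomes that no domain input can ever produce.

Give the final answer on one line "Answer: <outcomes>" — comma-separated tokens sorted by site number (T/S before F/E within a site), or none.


running all 34 domain inputs and tallying outcomes:
  B2=F: zero occurrences over every domain input -> dead
  B4=T: zero occurrences over every domain input -> dead
  reachable outcomes have witnesses, e.g. B1=T (e.g. z=2), B1=F (e.g. z=13), B2=T (e.g. z=2), B3=T (e.g. z=13)
Answer: B2=F, B4=T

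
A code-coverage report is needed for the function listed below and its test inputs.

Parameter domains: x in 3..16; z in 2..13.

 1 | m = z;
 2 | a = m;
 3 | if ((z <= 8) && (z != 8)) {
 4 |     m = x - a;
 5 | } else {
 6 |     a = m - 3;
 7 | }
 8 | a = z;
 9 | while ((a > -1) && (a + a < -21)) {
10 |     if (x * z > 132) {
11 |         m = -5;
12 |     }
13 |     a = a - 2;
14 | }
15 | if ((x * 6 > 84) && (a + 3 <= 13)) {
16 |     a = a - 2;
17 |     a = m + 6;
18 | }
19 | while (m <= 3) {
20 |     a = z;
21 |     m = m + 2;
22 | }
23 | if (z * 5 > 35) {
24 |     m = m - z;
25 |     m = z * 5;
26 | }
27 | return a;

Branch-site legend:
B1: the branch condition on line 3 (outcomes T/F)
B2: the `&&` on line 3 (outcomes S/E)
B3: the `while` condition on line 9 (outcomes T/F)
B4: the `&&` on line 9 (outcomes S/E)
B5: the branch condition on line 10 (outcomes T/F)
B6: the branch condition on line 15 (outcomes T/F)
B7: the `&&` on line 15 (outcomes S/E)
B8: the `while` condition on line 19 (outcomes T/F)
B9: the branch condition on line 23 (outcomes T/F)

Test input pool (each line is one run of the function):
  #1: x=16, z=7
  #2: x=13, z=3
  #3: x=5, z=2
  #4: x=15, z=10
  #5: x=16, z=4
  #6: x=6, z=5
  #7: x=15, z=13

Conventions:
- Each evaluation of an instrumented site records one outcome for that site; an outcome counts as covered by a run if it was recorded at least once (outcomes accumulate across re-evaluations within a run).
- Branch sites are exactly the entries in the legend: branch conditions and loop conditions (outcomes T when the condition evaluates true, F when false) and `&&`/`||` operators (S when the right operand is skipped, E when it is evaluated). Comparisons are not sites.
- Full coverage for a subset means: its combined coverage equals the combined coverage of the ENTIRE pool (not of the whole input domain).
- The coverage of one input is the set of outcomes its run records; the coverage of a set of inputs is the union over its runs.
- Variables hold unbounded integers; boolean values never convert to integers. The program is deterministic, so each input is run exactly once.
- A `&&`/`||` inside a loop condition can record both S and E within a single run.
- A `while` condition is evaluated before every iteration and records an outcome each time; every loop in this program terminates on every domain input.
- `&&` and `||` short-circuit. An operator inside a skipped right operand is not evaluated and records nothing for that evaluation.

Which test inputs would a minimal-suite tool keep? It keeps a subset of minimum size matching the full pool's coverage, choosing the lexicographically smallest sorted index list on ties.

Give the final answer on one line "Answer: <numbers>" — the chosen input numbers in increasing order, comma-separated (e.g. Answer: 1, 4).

test 1 (x=16, z=7) hits B1=T, B2=E, B3=F, B4=E, B6=T, B7=E, B8=F, B9=F
test 2 (x=13, z=3) hits B1=T, B2=E, B3=F, B4=E, B6=F, B7=S, B8=F, B9=F
test 3 (x=5, z=2) hits B1=T, B2=E, B3=F, B4=E, B6=F, B7=S, B8=T, B8=F, B9=F
test 4 (x=15, z=10) hits B1=F, B2=S, B3=F, B4=E, B6=T, B7=E, B8=F, B9=T
test 5 (x=16, z=4) hits B1=T, B2=E, B3=F, B4=E, B6=T, B7=E, B8=F, B9=F
test 6 (x=6, z=5) hits B1=T, B2=E, B3=F, B4=E, B6=F, B7=S, B8=T, B8=F, B9=F
test 7 (x=15, z=13) hits B1=F, B2=S, B3=F, B4=E, B6=F, B7=E, B8=F, B9=T
together the pool reaches 14 outcomes: B1=T, B1=F, B2=S, B2=E, B3=F, B4=E, B6=T, B6=F, B7=S, B7=E, B8=T, B8=F, B9=T, B9=F
size 1 is not enough: best union over all size-1 subsets is 9/14
the canonical winner is {3, 4}: size 2, full 14-outcome coverage, earliest index list among size-2 covers

Answer: 3, 4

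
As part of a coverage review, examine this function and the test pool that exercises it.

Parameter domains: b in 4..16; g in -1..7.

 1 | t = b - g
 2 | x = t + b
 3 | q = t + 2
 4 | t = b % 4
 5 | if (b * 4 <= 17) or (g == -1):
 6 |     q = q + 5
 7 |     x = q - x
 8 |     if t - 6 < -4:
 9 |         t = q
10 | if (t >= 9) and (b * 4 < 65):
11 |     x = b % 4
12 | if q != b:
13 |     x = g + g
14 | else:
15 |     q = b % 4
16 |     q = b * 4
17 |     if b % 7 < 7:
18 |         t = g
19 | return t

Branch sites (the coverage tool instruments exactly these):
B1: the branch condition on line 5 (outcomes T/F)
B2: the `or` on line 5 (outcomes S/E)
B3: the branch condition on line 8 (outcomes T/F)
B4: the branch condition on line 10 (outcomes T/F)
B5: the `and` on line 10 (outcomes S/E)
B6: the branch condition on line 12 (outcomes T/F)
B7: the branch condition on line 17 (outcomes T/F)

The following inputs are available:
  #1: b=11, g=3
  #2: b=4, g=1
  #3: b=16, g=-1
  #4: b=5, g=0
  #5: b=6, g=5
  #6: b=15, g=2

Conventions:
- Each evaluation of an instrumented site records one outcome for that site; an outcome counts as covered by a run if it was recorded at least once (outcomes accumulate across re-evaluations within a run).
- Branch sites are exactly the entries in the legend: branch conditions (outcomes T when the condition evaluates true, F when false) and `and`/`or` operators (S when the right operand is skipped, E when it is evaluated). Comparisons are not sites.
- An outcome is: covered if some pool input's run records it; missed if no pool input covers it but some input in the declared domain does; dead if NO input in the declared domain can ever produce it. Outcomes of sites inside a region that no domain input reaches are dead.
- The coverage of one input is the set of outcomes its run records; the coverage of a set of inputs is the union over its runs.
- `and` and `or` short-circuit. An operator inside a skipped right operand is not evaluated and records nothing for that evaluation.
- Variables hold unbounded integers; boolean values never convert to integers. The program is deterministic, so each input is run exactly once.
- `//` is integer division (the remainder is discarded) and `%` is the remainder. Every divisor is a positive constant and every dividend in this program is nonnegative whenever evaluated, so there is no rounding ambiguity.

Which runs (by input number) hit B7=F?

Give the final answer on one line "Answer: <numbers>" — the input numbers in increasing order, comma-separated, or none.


input #1 (b=11, g=3): does not produce B7=F
input #2 (b=4, g=1): does not produce B7=F
input #3 (b=16, g=-1): does not produce B7=F
input #4 (b=5, g=0): does not produce B7=F
input #5 (b=6, g=5): does not produce B7=F
input #6 (b=15, g=2): does not produce B7=F
Answer: none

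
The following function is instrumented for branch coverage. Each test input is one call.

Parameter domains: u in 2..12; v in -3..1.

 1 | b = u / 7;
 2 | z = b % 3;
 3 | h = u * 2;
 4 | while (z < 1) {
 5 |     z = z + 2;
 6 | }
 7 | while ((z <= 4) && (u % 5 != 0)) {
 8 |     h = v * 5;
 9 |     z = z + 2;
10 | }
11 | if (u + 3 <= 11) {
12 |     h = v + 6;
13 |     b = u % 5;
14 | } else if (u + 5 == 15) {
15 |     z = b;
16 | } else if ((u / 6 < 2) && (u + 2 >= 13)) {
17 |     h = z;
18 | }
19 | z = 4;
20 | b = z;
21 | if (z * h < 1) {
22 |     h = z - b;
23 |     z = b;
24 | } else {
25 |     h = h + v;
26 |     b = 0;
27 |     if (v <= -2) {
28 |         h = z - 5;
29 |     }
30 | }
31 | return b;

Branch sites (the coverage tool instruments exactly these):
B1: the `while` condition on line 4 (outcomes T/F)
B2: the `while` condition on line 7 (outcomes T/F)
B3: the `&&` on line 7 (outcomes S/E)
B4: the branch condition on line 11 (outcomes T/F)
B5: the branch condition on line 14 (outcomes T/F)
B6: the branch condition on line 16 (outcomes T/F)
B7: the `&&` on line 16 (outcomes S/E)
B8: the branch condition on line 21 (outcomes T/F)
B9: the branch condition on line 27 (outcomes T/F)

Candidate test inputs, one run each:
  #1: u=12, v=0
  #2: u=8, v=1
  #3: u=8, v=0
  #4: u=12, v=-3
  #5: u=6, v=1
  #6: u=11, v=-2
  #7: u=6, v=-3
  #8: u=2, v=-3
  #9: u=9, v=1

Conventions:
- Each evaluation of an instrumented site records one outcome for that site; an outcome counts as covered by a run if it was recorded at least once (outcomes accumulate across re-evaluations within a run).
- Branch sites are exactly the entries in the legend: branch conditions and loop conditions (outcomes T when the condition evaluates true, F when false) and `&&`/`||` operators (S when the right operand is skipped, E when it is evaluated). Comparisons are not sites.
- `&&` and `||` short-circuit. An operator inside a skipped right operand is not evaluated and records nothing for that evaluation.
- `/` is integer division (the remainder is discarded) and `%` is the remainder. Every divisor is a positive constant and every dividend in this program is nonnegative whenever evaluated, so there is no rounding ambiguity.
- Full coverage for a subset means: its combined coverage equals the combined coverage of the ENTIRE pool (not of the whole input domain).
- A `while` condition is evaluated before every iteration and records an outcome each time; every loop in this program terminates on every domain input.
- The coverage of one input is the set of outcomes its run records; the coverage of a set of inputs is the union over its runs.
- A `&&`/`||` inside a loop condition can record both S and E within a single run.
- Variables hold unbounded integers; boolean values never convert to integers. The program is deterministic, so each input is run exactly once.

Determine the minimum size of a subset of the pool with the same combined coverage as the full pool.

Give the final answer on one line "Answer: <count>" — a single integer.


test 1 (u=12, v=0) hits B1=F, B2=T, B2=F, B3=S, B3=E, B4=F, B5=F, B6=F, B7=S, B8=T
test 2 (u=8, v=1) hits B1=F, B2=T, B2=F, B3=S, B3=E, B4=T, B8=F, B9=F
test 3 (u=8, v=0) hits B1=F, B2=T, B2=F, B3=S, B3=E, B4=T, B8=F, B9=F
test 4 (u=12, v=-3) hits B1=F, B2=T, B2=F, B3=S, B3=E, B4=F, B5=F, B6=F, B7=S, B8=T
test 5 (u=6, v=1) hits B1=T, B1=F, B2=T, B2=F, B3=S, B3=E, B4=T, B8=F, B9=F
test 6 (u=11, v=-2) hits B1=F, B2=T, B2=F, B3=S, B3=E, B4=F, B5=F, B6=T, B7=E, B8=F, B9=T
test 7 (u=6, v=-3) hits B1=T, B1=F, B2=T, B2=F, B3=S, B3=E, B4=T, B8=F, B9=T
test 8 (u=2, v=-3) hits B1=T, B1=F, B2=T, B2=F, B3=S, B3=E, B4=T, B8=F, B9=T
test 9 (u=9, v=1) hits B1=F, B2=T, B2=F, B3=S, B3=E, B4=F, B5=F, B6=F, B7=E, B8=F, B9=F
together the pool reaches 17 outcomes: B1=T, B1=F, B2=T, B2=F, B3=S, B3=E, B4=T, B4=F, B5=F, B6=T, B6=F, B7=S, B7=E, B8=T, B8=F, B9=T, B9=F
no size-1 subset reaches all 17 outcomes (best union: 11/17)
no size-2 subset reaches all 17 outcomes (best union: 14/17)
size 3: inputs {1, 5, 6} cover all 17 outcomes, and no lexicographically smaller subset of this size does
Answer: 3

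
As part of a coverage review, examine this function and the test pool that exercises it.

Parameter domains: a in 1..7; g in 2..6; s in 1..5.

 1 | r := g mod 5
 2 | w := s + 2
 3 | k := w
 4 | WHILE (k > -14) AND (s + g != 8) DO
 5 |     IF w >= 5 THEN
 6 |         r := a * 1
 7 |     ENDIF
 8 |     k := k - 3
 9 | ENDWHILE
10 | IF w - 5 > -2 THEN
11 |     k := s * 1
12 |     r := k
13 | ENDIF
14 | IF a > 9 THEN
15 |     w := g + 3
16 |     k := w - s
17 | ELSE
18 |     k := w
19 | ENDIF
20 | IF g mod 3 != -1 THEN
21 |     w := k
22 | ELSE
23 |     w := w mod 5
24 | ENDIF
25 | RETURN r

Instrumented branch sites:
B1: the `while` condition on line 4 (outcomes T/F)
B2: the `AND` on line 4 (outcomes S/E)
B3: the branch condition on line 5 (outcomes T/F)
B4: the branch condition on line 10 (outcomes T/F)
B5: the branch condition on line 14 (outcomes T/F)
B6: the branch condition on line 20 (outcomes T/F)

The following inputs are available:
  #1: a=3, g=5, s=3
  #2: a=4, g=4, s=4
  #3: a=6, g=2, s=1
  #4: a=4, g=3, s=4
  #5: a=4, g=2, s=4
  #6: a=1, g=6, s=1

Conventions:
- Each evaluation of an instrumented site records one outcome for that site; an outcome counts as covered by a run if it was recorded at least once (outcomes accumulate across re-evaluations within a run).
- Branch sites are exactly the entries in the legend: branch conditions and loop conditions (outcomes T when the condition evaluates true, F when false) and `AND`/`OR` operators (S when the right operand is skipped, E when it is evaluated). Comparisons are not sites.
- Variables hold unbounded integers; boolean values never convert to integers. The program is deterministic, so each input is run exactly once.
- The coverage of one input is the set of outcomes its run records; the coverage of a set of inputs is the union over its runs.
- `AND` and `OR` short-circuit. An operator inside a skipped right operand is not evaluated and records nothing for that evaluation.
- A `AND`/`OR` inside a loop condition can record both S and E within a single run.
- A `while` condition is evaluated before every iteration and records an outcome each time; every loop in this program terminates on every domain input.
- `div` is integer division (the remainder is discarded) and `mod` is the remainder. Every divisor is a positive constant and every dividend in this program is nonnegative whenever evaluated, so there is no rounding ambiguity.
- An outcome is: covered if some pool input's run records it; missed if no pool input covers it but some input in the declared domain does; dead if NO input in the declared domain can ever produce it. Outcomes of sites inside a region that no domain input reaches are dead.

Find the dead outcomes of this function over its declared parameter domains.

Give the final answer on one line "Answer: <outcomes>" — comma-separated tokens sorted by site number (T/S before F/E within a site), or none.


running all 175 domain inputs and tallying outcomes:
  B5=T: never recorded by any domain input -> dead
  B6=F: never recorded by any domain input -> dead
  reachable outcomes have witnesses, e.g. B1=T (e.g. a=1, g=2, s=1), B1=F (e.g. a=1, g=2, s=1), B2=S (e.g. a=1, g=2, s=1), B2=E (e.g. a=1, g=2, s=1)
Answer: B5=T, B6=F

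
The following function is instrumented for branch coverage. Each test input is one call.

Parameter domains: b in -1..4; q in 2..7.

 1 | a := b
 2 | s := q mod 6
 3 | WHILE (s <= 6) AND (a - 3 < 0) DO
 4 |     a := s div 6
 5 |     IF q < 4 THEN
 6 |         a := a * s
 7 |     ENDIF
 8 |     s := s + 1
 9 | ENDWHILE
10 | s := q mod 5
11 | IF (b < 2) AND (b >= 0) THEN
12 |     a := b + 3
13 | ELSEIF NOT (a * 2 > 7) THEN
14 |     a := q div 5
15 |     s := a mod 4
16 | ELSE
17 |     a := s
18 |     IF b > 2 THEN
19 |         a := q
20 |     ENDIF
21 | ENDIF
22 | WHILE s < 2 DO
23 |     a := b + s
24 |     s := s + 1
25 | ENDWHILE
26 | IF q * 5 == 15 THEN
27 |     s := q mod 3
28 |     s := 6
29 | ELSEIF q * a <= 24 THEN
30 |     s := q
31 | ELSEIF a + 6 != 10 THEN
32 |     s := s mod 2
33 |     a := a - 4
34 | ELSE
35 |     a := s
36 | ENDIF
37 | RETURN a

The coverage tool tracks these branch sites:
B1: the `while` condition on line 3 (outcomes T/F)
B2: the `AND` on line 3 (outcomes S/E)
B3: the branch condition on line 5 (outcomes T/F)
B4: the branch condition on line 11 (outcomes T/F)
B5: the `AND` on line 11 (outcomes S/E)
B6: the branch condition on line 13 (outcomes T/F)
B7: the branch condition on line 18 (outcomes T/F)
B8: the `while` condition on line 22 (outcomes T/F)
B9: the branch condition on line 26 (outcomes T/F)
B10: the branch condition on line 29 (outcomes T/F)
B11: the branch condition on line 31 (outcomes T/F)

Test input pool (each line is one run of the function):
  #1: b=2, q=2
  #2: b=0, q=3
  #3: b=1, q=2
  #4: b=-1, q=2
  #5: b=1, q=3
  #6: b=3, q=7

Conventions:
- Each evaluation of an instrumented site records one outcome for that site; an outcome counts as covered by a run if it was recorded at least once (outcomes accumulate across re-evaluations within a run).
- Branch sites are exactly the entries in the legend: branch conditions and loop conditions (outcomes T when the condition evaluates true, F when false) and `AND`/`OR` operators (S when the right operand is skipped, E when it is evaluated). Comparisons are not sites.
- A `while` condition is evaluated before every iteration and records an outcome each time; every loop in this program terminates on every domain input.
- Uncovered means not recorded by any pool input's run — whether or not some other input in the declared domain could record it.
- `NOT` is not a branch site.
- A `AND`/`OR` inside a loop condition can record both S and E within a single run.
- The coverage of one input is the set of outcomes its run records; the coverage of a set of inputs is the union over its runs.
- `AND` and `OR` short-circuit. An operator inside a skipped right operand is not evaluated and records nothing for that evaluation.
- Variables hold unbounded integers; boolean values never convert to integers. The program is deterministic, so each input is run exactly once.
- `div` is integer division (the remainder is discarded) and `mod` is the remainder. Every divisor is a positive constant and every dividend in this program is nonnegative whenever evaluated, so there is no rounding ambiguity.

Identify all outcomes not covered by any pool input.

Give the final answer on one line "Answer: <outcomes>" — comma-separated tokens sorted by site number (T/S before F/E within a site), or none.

run #1 (b=2, q=2) runs B2->E, B1->T, B3->T, B2->E, B1->T, B3->T, B2->E, B1->T, B3->T, B2->E, B1->T, B3->T, B2->E, B1->T, ...; records B1=T, B1=F, B2=S, B2=E, B3=T, B4=F, B5=S, B6=F, B7=F, B8=F, B9=F, B10=T
run #2 (b=0, q=3) runs B2->E, B1->T, B3->T, B2->E, B1->T, B3->T, B2->E, B1->T, B3->T, B2->E, B1->T, B3->T, B2->S, B1->F, ...; records B1=T, B1=F, B2=S, B2=E, B3=T, B4=T, B5=E, B8=F, B9=T
run #3 (b=1, q=2) runs B2->E, B1->T, B3->T, B2->E, B1->T, B3->T, B2->E, B1->T, B3->T, B2->E, B1->T, B3->T, B2->E, B1->T, ...; records B1=T, B1=F, B2=S, B2=E, B3=T, B4=T, B5=E, B8=F, B9=F, B10=T
run #4 (b=-1, q=2) runs B2->E, B1->T, B3->T, B2->E, B1->T, B3->T, B2->E, B1->T, B3->T, B2->E, B1->T, B3->T, B2->E, B1->T, ...; records B1=T, B1=F, B2=S, B2=E, B3=T, B4=F, B5=E, B6=F, B7=F, B8=F, B9=F, B10=T
run #5 (b=1, q=3) runs B2->E, B1->T, B3->T, B2->E, B1->T, B3->T, B2->E, B1->T, B3->T, B2->E, B1->T, B3->T, B2->S, B1->F, ...; records B1=T, B1=F, B2=S, B2=E, B3=T, B4=T, B5=E, B8=F, B9=T
run #6 (b=3, q=7) runs B2->E, B1->F, B5->S, B4->F, B6->T, B8->T, B8->F, B9->F, B10->F, B11->F; records B1=F, B2=E, B4=F, B5=S, B6=T, B8=T, B8=F, B9=F, B10=F, B11=F
union over the pool: B1=T, B1=F, B2=S, B2=E, B3=T, B4=T, B4=F, B5=S, B5=E, B6=T, B6=F, B7=F, B8=T, B8=F, B9=T, B9=F, B10=T, B10=F, B11=F
uncovered (3 of 22): B3=F, B7=T, B11=T

Answer: B3=F, B7=T, B11=T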